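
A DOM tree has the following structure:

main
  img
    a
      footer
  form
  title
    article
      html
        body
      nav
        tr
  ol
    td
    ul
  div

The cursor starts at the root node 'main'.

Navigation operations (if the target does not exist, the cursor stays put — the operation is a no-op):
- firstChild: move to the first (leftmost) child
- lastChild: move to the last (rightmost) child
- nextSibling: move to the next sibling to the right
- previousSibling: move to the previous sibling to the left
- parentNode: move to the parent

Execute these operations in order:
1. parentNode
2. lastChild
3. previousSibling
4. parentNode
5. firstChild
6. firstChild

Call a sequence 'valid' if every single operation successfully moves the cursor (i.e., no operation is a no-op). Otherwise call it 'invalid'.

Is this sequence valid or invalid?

Answer: invalid

Derivation:
After 1 (parentNode): main (no-op, stayed)
After 2 (lastChild): div
After 3 (previousSibling): ol
After 4 (parentNode): main
After 5 (firstChild): img
After 6 (firstChild): a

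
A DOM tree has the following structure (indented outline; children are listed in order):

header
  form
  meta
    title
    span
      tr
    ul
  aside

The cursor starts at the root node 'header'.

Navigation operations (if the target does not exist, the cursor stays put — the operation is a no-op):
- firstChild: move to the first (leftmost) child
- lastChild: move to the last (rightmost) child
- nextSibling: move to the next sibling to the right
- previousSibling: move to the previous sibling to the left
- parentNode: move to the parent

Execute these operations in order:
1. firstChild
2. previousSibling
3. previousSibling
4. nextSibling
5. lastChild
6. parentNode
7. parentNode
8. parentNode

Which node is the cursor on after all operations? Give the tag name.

Answer: header

Derivation:
After 1 (firstChild): form
After 2 (previousSibling): form (no-op, stayed)
After 3 (previousSibling): form (no-op, stayed)
After 4 (nextSibling): meta
After 5 (lastChild): ul
After 6 (parentNode): meta
After 7 (parentNode): header
After 8 (parentNode): header (no-op, stayed)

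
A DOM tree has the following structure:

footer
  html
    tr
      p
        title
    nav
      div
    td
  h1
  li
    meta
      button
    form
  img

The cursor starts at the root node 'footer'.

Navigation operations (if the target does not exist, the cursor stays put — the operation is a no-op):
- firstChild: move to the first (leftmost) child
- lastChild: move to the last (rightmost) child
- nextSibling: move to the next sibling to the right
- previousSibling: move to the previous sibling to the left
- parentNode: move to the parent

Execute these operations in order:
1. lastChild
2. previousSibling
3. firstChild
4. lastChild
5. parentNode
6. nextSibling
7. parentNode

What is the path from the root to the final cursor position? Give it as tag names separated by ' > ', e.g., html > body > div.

Answer: footer > li

Derivation:
After 1 (lastChild): img
After 2 (previousSibling): li
After 3 (firstChild): meta
After 4 (lastChild): button
After 5 (parentNode): meta
After 6 (nextSibling): form
After 7 (parentNode): li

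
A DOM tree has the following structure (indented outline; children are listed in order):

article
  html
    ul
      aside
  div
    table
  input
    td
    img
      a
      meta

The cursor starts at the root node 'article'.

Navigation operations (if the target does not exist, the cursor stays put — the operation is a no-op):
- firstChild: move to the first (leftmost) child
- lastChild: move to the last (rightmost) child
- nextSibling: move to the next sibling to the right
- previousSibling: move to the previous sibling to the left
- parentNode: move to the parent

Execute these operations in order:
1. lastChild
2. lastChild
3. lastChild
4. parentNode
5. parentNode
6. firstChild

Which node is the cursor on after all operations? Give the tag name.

After 1 (lastChild): input
After 2 (lastChild): img
After 3 (lastChild): meta
After 4 (parentNode): img
After 5 (parentNode): input
After 6 (firstChild): td

Answer: td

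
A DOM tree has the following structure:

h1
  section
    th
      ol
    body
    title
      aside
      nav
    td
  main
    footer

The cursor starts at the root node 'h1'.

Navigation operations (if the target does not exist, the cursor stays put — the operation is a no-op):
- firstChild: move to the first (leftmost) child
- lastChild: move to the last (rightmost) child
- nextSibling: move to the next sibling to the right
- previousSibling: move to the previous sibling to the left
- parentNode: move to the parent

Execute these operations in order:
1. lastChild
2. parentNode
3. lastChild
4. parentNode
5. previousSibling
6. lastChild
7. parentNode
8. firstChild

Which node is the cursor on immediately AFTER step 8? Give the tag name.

After 1 (lastChild): main
After 2 (parentNode): h1
After 3 (lastChild): main
After 4 (parentNode): h1
After 5 (previousSibling): h1 (no-op, stayed)
After 6 (lastChild): main
After 7 (parentNode): h1
After 8 (firstChild): section

Answer: section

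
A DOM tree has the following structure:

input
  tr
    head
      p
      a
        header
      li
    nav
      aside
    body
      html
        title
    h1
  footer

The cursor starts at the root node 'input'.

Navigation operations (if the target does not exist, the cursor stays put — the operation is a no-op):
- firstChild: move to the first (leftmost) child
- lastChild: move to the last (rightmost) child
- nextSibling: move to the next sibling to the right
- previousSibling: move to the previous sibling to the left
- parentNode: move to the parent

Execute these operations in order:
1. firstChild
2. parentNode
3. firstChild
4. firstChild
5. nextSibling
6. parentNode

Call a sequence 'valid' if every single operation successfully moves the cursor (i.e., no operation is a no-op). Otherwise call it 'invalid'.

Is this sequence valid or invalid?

Answer: valid

Derivation:
After 1 (firstChild): tr
After 2 (parentNode): input
After 3 (firstChild): tr
After 4 (firstChild): head
After 5 (nextSibling): nav
After 6 (parentNode): tr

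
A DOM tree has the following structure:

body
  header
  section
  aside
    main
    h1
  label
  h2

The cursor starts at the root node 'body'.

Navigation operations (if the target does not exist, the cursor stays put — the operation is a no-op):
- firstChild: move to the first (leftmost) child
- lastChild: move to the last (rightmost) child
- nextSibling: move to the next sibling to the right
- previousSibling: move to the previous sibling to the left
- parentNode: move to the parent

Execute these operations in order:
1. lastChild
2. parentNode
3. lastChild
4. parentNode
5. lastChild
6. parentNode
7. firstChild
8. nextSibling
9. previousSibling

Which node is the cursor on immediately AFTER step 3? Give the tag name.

Answer: h2

Derivation:
After 1 (lastChild): h2
After 2 (parentNode): body
After 3 (lastChild): h2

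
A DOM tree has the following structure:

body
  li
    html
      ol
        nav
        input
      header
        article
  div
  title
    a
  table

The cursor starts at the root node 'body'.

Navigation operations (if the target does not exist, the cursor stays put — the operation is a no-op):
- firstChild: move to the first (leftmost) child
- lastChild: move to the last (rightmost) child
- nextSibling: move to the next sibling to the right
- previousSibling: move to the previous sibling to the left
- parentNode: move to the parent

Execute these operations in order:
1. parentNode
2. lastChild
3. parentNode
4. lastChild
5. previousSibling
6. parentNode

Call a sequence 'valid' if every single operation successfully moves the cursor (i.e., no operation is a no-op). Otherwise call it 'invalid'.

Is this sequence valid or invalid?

After 1 (parentNode): body (no-op, stayed)
After 2 (lastChild): table
After 3 (parentNode): body
After 4 (lastChild): table
After 5 (previousSibling): title
After 6 (parentNode): body

Answer: invalid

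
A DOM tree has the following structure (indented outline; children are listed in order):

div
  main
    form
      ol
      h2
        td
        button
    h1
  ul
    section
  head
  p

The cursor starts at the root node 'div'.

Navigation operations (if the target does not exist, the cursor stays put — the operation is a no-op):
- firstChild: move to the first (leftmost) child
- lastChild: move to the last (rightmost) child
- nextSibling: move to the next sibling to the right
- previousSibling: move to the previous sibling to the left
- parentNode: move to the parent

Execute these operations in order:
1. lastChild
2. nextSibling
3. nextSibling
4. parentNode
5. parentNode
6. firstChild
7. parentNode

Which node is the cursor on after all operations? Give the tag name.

After 1 (lastChild): p
After 2 (nextSibling): p (no-op, stayed)
After 3 (nextSibling): p (no-op, stayed)
After 4 (parentNode): div
After 5 (parentNode): div (no-op, stayed)
After 6 (firstChild): main
After 7 (parentNode): div

Answer: div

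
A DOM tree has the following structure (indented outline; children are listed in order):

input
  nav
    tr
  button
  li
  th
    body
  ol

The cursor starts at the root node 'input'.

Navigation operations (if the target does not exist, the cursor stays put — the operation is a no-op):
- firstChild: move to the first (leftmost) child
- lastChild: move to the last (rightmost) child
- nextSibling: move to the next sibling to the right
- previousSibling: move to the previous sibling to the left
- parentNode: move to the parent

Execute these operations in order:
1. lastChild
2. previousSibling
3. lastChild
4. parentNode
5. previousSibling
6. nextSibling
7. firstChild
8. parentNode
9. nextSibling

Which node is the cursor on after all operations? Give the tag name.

After 1 (lastChild): ol
After 2 (previousSibling): th
After 3 (lastChild): body
After 4 (parentNode): th
After 5 (previousSibling): li
After 6 (nextSibling): th
After 7 (firstChild): body
After 8 (parentNode): th
After 9 (nextSibling): ol

Answer: ol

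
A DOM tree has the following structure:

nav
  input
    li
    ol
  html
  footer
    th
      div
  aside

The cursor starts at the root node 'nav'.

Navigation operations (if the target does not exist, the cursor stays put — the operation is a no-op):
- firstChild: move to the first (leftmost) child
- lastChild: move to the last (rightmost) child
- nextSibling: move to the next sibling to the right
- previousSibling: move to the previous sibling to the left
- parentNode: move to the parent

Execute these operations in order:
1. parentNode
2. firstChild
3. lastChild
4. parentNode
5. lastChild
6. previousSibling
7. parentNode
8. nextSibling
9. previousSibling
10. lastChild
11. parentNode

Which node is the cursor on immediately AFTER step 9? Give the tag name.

Answer: input

Derivation:
After 1 (parentNode): nav (no-op, stayed)
After 2 (firstChild): input
After 3 (lastChild): ol
After 4 (parentNode): input
After 5 (lastChild): ol
After 6 (previousSibling): li
After 7 (parentNode): input
After 8 (nextSibling): html
After 9 (previousSibling): input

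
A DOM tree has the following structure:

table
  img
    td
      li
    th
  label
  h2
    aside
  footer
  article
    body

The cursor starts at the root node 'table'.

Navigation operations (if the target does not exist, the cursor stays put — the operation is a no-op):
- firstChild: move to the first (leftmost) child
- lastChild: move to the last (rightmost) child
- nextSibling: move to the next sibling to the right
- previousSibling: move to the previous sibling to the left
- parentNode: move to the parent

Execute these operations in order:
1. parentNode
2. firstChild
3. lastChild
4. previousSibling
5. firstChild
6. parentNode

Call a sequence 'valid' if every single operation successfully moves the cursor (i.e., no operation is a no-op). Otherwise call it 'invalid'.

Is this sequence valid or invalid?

Answer: invalid

Derivation:
After 1 (parentNode): table (no-op, stayed)
After 2 (firstChild): img
After 3 (lastChild): th
After 4 (previousSibling): td
After 5 (firstChild): li
After 6 (parentNode): td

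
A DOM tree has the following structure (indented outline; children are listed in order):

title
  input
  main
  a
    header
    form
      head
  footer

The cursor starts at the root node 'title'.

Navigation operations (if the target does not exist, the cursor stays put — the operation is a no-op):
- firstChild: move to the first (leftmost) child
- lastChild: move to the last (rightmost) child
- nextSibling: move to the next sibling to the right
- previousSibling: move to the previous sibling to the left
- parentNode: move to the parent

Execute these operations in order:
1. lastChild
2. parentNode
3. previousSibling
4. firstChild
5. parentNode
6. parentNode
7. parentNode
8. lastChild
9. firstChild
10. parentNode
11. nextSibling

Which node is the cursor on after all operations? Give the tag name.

After 1 (lastChild): footer
After 2 (parentNode): title
After 3 (previousSibling): title (no-op, stayed)
After 4 (firstChild): input
After 5 (parentNode): title
After 6 (parentNode): title (no-op, stayed)
After 7 (parentNode): title (no-op, stayed)
After 8 (lastChild): footer
After 9 (firstChild): footer (no-op, stayed)
After 10 (parentNode): title
After 11 (nextSibling): title (no-op, stayed)

Answer: title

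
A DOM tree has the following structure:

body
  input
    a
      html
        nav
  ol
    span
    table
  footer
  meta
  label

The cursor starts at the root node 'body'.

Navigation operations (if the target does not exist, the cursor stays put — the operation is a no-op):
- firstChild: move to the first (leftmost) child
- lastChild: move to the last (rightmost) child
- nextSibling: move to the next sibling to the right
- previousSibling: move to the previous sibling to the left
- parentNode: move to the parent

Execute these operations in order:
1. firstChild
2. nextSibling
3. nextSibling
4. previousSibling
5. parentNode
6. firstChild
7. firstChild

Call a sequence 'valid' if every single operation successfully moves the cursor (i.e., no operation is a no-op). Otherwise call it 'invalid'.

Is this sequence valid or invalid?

After 1 (firstChild): input
After 2 (nextSibling): ol
After 3 (nextSibling): footer
After 4 (previousSibling): ol
After 5 (parentNode): body
After 6 (firstChild): input
After 7 (firstChild): a

Answer: valid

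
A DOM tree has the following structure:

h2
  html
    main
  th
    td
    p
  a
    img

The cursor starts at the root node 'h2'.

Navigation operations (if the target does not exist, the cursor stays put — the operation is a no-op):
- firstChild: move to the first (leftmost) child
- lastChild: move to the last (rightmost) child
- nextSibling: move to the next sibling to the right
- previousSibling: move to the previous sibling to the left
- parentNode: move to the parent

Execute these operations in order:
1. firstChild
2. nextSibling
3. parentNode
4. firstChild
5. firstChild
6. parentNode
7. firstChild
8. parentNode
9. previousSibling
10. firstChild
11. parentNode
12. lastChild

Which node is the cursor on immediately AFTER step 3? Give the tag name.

After 1 (firstChild): html
After 2 (nextSibling): th
After 3 (parentNode): h2

Answer: h2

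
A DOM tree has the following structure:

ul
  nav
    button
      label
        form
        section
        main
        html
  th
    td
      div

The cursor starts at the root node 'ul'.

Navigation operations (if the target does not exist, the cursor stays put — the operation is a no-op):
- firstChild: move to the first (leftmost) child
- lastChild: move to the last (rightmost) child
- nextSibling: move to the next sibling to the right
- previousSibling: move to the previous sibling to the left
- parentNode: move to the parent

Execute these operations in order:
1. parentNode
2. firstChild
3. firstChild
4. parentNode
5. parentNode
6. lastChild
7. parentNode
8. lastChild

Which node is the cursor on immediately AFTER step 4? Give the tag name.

After 1 (parentNode): ul (no-op, stayed)
After 2 (firstChild): nav
After 3 (firstChild): button
After 4 (parentNode): nav

Answer: nav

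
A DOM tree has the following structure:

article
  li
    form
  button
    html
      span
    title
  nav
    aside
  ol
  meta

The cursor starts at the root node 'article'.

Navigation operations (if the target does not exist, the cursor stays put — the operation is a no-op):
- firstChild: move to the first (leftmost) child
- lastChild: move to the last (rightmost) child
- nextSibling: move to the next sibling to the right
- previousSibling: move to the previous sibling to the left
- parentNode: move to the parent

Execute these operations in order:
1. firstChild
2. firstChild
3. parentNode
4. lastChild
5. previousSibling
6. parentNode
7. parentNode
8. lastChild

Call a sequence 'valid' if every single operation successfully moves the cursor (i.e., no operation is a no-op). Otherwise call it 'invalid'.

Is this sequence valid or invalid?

Answer: invalid

Derivation:
After 1 (firstChild): li
After 2 (firstChild): form
After 3 (parentNode): li
After 4 (lastChild): form
After 5 (previousSibling): form (no-op, stayed)
After 6 (parentNode): li
After 7 (parentNode): article
After 8 (lastChild): meta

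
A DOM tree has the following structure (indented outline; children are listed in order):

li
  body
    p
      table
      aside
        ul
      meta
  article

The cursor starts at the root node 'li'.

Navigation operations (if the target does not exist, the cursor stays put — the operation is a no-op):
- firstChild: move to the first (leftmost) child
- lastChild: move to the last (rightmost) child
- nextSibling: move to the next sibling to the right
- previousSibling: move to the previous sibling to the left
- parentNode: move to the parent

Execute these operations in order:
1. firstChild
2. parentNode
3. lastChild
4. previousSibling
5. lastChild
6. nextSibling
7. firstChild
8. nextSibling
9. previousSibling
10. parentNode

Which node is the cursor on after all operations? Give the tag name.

After 1 (firstChild): body
After 2 (parentNode): li
After 3 (lastChild): article
After 4 (previousSibling): body
After 5 (lastChild): p
After 6 (nextSibling): p (no-op, stayed)
After 7 (firstChild): table
After 8 (nextSibling): aside
After 9 (previousSibling): table
After 10 (parentNode): p

Answer: p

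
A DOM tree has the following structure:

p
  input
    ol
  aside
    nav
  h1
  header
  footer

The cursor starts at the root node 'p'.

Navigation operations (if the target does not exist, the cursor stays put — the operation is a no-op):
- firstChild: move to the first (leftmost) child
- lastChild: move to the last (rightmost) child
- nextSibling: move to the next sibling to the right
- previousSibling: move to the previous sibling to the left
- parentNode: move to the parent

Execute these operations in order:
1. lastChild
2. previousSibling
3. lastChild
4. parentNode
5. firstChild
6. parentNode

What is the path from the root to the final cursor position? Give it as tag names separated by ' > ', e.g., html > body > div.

After 1 (lastChild): footer
After 2 (previousSibling): header
After 3 (lastChild): header (no-op, stayed)
After 4 (parentNode): p
After 5 (firstChild): input
After 6 (parentNode): p

Answer: p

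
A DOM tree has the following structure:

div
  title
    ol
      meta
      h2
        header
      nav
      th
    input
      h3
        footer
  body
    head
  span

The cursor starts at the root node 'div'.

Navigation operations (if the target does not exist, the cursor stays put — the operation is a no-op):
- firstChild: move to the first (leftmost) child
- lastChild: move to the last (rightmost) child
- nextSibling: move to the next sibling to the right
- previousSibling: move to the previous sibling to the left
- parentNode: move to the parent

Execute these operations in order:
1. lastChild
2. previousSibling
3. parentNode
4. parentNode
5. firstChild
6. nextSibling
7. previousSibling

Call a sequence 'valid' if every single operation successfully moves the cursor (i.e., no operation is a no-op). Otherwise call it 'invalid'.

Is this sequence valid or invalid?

After 1 (lastChild): span
After 2 (previousSibling): body
After 3 (parentNode): div
After 4 (parentNode): div (no-op, stayed)
After 5 (firstChild): title
After 6 (nextSibling): body
After 7 (previousSibling): title

Answer: invalid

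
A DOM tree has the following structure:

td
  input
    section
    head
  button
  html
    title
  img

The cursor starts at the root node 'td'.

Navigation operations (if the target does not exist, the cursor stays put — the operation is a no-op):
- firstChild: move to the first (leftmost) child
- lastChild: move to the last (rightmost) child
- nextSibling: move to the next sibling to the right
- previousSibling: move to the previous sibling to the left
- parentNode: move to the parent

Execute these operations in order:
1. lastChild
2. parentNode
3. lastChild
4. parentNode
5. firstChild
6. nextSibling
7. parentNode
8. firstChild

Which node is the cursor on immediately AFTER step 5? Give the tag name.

Answer: input

Derivation:
After 1 (lastChild): img
After 2 (parentNode): td
After 3 (lastChild): img
After 4 (parentNode): td
After 5 (firstChild): input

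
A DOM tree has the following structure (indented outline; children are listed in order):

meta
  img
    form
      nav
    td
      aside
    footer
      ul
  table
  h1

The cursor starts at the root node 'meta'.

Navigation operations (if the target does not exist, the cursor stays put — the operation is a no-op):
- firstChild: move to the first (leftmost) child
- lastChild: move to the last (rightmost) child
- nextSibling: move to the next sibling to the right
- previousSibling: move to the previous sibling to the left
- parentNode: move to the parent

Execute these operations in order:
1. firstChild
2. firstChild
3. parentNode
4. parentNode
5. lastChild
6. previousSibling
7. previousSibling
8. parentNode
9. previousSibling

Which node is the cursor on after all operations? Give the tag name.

After 1 (firstChild): img
After 2 (firstChild): form
After 3 (parentNode): img
After 4 (parentNode): meta
After 5 (lastChild): h1
After 6 (previousSibling): table
After 7 (previousSibling): img
After 8 (parentNode): meta
After 9 (previousSibling): meta (no-op, stayed)

Answer: meta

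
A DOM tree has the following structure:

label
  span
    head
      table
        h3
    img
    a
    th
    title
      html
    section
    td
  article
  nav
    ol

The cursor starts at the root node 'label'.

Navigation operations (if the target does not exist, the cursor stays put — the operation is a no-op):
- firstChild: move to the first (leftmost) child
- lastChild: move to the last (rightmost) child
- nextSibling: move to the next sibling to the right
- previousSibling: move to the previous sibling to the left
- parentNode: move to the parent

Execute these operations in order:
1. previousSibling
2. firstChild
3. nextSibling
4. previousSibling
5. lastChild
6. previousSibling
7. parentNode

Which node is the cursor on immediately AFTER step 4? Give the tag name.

After 1 (previousSibling): label (no-op, stayed)
After 2 (firstChild): span
After 3 (nextSibling): article
After 4 (previousSibling): span

Answer: span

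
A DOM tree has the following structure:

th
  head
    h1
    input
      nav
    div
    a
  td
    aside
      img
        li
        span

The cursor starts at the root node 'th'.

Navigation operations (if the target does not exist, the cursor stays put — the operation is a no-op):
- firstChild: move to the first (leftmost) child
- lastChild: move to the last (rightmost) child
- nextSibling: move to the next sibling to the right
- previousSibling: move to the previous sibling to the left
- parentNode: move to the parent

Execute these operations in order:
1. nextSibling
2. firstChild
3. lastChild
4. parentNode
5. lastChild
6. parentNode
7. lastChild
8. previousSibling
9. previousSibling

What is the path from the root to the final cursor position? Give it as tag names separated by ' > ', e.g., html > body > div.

After 1 (nextSibling): th (no-op, stayed)
After 2 (firstChild): head
After 3 (lastChild): a
After 4 (parentNode): head
After 5 (lastChild): a
After 6 (parentNode): head
After 7 (lastChild): a
After 8 (previousSibling): div
After 9 (previousSibling): input

Answer: th > head > input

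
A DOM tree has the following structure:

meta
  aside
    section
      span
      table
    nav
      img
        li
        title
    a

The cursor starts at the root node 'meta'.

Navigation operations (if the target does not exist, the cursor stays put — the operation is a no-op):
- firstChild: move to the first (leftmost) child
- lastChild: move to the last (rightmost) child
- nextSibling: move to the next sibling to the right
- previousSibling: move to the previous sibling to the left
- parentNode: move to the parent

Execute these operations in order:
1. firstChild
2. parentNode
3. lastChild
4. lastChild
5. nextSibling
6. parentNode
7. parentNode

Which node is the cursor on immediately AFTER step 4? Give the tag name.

Answer: a

Derivation:
After 1 (firstChild): aside
After 2 (parentNode): meta
After 3 (lastChild): aside
After 4 (lastChild): a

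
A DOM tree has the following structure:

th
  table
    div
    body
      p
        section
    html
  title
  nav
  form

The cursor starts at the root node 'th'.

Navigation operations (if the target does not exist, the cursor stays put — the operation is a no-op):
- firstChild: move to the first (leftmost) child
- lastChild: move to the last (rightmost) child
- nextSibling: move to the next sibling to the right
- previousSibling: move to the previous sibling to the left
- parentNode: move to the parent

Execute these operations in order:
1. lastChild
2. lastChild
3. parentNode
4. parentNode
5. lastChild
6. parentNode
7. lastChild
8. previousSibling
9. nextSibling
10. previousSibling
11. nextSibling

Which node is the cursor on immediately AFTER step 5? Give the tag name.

After 1 (lastChild): form
After 2 (lastChild): form (no-op, stayed)
After 3 (parentNode): th
After 4 (parentNode): th (no-op, stayed)
After 5 (lastChild): form

Answer: form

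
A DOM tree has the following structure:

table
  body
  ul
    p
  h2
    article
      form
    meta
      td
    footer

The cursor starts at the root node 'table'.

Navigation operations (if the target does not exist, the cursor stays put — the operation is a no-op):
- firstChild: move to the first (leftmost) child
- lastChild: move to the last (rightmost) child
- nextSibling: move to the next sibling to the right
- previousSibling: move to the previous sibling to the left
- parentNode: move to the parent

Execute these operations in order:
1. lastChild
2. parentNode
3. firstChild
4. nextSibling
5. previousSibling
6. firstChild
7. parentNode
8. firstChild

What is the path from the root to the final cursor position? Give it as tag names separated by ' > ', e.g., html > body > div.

Answer: table > body

Derivation:
After 1 (lastChild): h2
After 2 (parentNode): table
After 3 (firstChild): body
After 4 (nextSibling): ul
After 5 (previousSibling): body
After 6 (firstChild): body (no-op, stayed)
After 7 (parentNode): table
After 8 (firstChild): body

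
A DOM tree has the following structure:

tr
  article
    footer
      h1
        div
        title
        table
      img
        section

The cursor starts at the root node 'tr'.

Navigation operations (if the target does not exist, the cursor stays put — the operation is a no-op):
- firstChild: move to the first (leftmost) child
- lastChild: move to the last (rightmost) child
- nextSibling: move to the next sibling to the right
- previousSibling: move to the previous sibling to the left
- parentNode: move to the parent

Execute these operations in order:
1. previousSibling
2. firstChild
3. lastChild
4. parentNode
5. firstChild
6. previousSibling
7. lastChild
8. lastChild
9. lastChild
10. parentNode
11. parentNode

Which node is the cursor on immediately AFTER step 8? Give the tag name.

After 1 (previousSibling): tr (no-op, stayed)
After 2 (firstChild): article
After 3 (lastChild): footer
After 4 (parentNode): article
After 5 (firstChild): footer
After 6 (previousSibling): footer (no-op, stayed)
After 7 (lastChild): img
After 8 (lastChild): section

Answer: section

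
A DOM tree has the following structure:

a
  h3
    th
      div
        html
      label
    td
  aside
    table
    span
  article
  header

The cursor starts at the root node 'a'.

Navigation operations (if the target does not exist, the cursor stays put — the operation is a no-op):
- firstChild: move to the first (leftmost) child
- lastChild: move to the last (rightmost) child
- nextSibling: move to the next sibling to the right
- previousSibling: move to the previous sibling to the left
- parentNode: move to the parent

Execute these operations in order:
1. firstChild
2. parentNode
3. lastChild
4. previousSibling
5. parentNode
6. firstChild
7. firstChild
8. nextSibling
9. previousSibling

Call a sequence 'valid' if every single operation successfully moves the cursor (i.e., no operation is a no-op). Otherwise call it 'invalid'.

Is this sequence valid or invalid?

After 1 (firstChild): h3
After 2 (parentNode): a
After 3 (lastChild): header
After 4 (previousSibling): article
After 5 (parentNode): a
After 6 (firstChild): h3
After 7 (firstChild): th
After 8 (nextSibling): td
After 9 (previousSibling): th

Answer: valid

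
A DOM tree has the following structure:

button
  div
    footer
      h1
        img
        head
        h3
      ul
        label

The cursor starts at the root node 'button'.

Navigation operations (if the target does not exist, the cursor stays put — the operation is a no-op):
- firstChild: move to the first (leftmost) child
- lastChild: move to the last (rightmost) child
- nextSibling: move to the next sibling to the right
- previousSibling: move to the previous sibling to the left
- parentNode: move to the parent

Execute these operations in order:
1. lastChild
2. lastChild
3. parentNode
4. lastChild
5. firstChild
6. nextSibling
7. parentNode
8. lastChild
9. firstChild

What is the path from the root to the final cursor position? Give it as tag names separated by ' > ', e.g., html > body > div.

Answer: button > div > footer > ul > label

Derivation:
After 1 (lastChild): div
After 2 (lastChild): footer
After 3 (parentNode): div
After 4 (lastChild): footer
After 5 (firstChild): h1
After 6 (nextSibling): ul
After 7 (parentNode): footer
After 8 (lastChild): ul
After 9 (firstChild): label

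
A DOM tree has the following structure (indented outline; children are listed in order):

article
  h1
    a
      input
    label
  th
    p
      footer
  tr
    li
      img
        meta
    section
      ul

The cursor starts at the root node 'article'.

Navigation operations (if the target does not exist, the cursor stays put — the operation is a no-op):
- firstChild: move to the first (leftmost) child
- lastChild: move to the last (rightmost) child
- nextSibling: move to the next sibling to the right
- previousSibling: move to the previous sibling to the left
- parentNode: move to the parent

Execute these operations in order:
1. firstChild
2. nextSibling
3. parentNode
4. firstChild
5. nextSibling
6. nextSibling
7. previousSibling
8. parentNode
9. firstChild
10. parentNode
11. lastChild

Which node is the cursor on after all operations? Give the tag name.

After 1 (firstChild): h1
After 2 (nextSibling): th
After 3 (parentNode): article
After 4 (firstChild): h1
After 5 (nextSibling): th
After 6 (nextSibling): tr
After 7 (previousSibling): th
After 8 (parentNode): article
After 9 (firstChild): h1
After 10 (parentNode): article
After 11 (lastChild): tr

Answer: tr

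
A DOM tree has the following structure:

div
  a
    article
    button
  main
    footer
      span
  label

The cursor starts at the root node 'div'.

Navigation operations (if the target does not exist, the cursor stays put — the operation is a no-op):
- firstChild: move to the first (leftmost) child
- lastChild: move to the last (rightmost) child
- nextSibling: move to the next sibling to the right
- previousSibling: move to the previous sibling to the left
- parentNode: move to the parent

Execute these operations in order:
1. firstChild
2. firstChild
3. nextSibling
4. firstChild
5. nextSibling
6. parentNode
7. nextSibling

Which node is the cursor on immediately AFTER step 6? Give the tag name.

Answer: a

Derivation:
After 1 (firstChild): a
After 2 (firstChild): article
After 3 (nextSibling): button
After 4 (firstChild): button (no-op, stayed)
After 5 (nextSibling): button (no-op, stayed)
After 6 (parentNode): a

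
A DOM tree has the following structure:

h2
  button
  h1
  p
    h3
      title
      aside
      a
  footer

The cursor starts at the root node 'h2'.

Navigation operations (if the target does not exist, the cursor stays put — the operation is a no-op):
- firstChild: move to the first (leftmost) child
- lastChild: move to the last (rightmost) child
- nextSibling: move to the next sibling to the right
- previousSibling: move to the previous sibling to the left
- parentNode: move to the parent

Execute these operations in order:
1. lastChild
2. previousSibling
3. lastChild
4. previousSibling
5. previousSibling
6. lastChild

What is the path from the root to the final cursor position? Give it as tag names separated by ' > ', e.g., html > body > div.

Answer: h2 > p > h3 > a

Derivation:
After 1 (lastChild): footer
After 2 (previousSibling): p
After 3 (lastChild): h3
After 4 (previousSibling): h3 (no-op, stayed)
After 5 (previousSibling): h3 (no-op, stayed)
After 6 (lastChild): a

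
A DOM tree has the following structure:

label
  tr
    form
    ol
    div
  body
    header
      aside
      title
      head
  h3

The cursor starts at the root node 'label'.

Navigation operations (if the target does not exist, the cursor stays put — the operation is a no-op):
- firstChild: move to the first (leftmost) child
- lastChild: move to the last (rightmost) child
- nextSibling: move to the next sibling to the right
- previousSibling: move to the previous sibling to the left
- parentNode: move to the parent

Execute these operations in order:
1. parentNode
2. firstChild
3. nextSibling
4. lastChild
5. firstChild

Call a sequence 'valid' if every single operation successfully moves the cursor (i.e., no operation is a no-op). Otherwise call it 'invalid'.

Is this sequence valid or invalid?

Answer: invalid

Derivation:
After 1 (parentNode): label (no-op, stayed)
After 2 (firstChild): tr
After 3 (nextSibling): body
After 4 (lastChild): header
After 5 (firstChild): aside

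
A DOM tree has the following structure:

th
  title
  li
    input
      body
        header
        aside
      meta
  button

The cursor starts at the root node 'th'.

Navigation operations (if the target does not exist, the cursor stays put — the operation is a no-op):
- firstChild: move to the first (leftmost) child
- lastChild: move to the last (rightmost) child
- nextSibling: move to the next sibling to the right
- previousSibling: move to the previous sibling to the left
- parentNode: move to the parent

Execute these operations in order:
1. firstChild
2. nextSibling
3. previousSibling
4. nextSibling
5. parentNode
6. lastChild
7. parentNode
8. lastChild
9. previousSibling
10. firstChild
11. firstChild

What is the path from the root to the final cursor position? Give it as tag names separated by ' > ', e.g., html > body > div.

Answer: th > li > input > body

Derivation:
After 1 (firstChild): title
After 2 (nextSibling): li
After 3 (previousSibling): title
After 4 (nextSibling): li
After 5 (parentNode): th
After 6 (lastChild): button
After 7 (parentNode): th
After 8 (lastChild): button
After 9 (previousSibling): li
After 10 (firstChild): input
After 11 (firstChild): body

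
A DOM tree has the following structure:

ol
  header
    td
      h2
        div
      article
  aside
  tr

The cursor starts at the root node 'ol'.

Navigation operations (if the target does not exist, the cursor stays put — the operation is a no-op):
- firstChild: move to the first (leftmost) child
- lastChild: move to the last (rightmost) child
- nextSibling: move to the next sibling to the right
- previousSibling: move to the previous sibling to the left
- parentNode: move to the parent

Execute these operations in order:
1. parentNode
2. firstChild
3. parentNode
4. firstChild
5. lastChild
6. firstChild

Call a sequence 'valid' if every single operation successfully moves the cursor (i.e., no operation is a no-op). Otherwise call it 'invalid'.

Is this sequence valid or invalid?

Answer: invalid

Derivation:
After 1 (parentNode): ol (no-op, stayed)
After 2 (firstChild): header
After 3 (parentNode): ol
After 4 (firstChild): header
After 5 (lastChild): td
After 6 (firstChild): h2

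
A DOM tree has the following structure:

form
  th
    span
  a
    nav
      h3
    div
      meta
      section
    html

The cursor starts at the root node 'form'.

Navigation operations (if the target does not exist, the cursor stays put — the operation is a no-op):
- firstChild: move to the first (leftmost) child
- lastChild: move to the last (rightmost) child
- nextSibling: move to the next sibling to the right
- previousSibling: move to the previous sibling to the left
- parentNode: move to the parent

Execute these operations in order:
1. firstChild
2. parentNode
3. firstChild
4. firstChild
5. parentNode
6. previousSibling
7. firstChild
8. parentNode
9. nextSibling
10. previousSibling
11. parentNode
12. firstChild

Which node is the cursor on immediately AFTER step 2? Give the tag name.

After 1 (firstChild): th
After 2 (parentNode): form

Answer: form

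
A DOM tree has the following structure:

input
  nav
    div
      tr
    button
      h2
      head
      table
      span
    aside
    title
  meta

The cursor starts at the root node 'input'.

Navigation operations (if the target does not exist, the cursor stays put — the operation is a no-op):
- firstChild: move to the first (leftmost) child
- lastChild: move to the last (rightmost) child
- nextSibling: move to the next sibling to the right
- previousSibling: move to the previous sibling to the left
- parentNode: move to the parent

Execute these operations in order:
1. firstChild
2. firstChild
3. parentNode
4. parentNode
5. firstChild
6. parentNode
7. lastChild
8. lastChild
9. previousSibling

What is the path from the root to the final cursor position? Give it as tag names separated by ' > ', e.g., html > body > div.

After 1 (firstChild): nav
After 2 (firstChild): div
After 3 (parentNode): nav
After 4 (parentNode): input
After 5 (firstChild): nav
After 6 (parentNode): input
After 7 (lastChild): meta
After 8 (lastChild): meta (no-op, stayed)
After 9 (previousSibling): nav

Answer: input > nav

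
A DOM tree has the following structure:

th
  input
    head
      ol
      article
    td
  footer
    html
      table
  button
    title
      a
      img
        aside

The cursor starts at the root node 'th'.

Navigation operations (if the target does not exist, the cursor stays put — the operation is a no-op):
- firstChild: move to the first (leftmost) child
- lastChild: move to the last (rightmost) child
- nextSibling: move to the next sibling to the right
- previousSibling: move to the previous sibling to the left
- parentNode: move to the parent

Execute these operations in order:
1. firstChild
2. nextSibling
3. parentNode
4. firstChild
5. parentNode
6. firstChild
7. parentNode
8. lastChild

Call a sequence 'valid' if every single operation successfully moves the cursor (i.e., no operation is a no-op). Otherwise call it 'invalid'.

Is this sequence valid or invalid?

After 1 (firstChild): input
After 2 (nextSibling): footer
After 3 (parentNode): th
After 4 (firstChild): input
After 5 (parentNode): th
After 6 (firstChild): input
After 7 (parentNode): th
After 8 (lastChild): button

Answer: valid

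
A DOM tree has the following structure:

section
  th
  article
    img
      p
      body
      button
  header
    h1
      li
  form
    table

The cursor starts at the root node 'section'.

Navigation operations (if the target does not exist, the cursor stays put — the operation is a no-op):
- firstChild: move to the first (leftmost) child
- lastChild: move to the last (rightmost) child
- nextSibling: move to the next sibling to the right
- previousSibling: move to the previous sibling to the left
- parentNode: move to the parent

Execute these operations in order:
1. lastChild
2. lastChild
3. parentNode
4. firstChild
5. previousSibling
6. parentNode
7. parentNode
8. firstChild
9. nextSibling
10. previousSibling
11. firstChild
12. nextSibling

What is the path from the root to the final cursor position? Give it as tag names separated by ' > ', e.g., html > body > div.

Answer: section > article

Derivation:
After 1 (lastChild): form
After 2 (lastChild): table
After 3 (parentNode): form
After 4 (firstChild): table
After 5 (previousSibling): table (no-op, stayed)
After 6 (parentNode): form
After 7 (parentNode): section
After 8 (firstChild): th
After 9 (nextSibling): article
After 10 (previousSibling): th
After 11 (firstChild): th (no-op, stayed)
After 12 (nextSibling): article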